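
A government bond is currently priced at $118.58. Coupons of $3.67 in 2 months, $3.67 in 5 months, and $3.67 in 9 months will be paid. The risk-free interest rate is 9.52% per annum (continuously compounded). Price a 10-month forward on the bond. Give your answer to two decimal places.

PV(coupons) I = 3.67·e^(−0.0952·2/12) + 3.67·e^(−0.0952·5/12) + 3.67·e^(−0.0952·9/12)
I = 3.6122 + 3.5273 + 3.4171 = 10.5566
F = (S − I)·e^(rT) = (118.58 − 10.5566) · e^(0.0952·10/12)
= 108.0234 · e^0.079333 = 108.0234 × 1.082565 = $116.94

$116.94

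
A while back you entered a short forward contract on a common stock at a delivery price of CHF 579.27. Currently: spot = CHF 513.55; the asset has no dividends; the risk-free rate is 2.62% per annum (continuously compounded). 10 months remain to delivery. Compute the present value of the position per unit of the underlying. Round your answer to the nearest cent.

Current fair forward for the remaining 10 months: F = S·e^(r·T), r = 0.0262
F = 513.55 · e^(0.0262 × 10/12) = 513.55 × 1.022073 = 524.8856
Value of long forward = (F − K)·e^(−rT) = (524.8856 − 579.27) · e^(−0.0262·10/12)
= -54.3844 × 0.978403 = -53.21
Short position value = −(long value) = CHF 53.21

CHF 53.21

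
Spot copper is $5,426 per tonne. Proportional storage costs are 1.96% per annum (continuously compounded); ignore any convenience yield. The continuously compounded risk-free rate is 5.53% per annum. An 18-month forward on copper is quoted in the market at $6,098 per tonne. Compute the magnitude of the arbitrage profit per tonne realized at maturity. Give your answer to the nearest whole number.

$27 per tonne

Fair forward: F* = S·e^(carry·T), with carry = (r + u) = 0.0553 + 0.0196 = 0.0749
F* = 5426 · e^(0.0749 × 18/12) = 5426 · e^0.112350 = 5426 × 1.118904 = $6071.1731
Market $6098 > fair $6071.1731: forward overpriced → cash-and-carry (buy spot, short the forward).
At maturity, profit = |F_mkt − F*| = |6098 − 6071.1731| = $27 per tonne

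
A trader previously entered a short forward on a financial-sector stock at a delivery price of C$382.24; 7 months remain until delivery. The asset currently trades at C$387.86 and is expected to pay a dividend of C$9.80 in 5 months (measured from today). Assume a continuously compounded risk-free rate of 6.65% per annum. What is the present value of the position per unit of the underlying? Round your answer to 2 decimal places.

PV(remaining dividends) I = 9.80·e^(−0.0665·5/12) = 9.5322
Current forward F = (S − I)·e^(rT) = (387.86 − 9.5322)·e^(0.0665·7/12) = 378.3278 × 1.039554 = 393.2922
Value (long) = (F − K)·e^(−rT) = (393.2922 − 382.24) × 0.961951 = 10.6317
Short position value = −(long value) = -C$10.63

-C$10.63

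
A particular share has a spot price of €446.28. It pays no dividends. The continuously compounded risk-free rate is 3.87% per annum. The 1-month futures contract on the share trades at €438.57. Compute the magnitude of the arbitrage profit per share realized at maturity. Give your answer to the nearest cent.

Fair futures: F* = S·e^(carry·T), with carry = r = 0.0387
F* = 446.28 · e^(0.0387 × 1/12) = 446.28 · e^0.003225 = 446.28 × 1.003230 = €447.7215
Market €438.57 < fair €447.7215: forward underpriced → reverse cash-and-carry (short spot, go long the forward).
At maturity, profit = |F_mkt − F*| = |438.57 − 447.7215| = €9.15 per share

€9.15 per share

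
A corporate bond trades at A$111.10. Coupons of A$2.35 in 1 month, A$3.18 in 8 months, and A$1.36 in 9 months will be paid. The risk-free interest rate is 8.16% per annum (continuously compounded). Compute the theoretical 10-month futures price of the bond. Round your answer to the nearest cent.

PV(coupons) I = 2.35·e^(−0.0816·1/12) + 3.18·e^(−0.0816·8/12) + 1.36·e^(−0.0816·9/12)
I = 2.3341 + 3.0116 + 1.2793 = 6.6250
F = (S − I)·e^(rT) = (111.10 − 6.6250) · e^(0.0816·10/12)
= 104.4750 · e^0.068000 = 104.4750 × 1.070365 = A$111.83

A$111.83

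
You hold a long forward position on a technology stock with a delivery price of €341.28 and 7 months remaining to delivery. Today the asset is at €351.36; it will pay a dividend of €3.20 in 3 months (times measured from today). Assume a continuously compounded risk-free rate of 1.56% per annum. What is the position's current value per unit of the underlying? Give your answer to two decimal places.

PV(remaining dividends) I = 3.20·e^(−0.0156·3/12) = 3.1875
Current forward F = (S − I)·e^(rT) = (351.36 − 3.1875)·e^(0.0156·7/12) = 348.1725 × 1.009142 = 351.3555
Value (long) = (F − K)·e^(−rT) = (351.3555 − 341.28) × 0.990941 = 9.9842
Value = €9.98

€9.98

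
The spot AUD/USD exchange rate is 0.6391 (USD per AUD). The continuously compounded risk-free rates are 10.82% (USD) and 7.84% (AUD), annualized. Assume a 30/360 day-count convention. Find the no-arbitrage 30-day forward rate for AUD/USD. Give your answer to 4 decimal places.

0.6407

F = S·e^((r_USD − r_AUD)T) = 0.6391 · e^((0.1082 − 0.0784) × 30/360)
= 0.6391 · e^0.002483 = 0.6391 × 1.002486
F = 0.6407 USD per AUD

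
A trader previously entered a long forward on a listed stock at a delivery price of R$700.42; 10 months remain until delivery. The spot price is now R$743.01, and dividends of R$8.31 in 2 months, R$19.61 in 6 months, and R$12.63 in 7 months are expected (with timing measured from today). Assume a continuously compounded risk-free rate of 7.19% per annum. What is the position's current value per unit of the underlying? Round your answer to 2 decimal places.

PV(remaining dividends) I = 8.31·e^(−0.0719·2/12) + 19.61·e^(−0.0719·6/12) + 12.63·e^(−0.0719·7/12) = 39.2398
Current forward F = (S − I)·e^(rT) = (743.01 − 39.2398)·e^(0.0719·10/12) = 703.7702 × 1.061748 = 747.2266
Value (long) = (F − K)·e^(−rT) = (747.2266 − 700.42) × 0.941843 = 44.0845
Value = R$44.08

R$44.08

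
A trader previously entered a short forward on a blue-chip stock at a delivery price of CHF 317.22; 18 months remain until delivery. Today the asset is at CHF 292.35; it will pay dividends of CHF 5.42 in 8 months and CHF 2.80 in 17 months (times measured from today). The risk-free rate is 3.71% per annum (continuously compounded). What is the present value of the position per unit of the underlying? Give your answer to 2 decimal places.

PV(remaining dividends) I = 5.42·e^(−0.0371·8/12) + 2.80·e^(−0.0371·17/12) = 7.9442
Current forward F = (S − I)·e^(rT) = (292.35 − 7.9442)·e^(0.0371·18/12) = 284.4058 × 1.057228 = 300.6818
Value (long) = (F − K)·e^(−rT) = (300.6818 − 317.22) × 0.945870 = -15.6430
Short position value = −(long value) = CHF 15.64

CHF 15.64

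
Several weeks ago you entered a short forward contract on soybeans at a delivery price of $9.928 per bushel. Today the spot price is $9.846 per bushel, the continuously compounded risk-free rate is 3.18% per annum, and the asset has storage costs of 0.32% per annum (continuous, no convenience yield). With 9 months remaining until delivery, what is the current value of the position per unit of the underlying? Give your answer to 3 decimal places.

Current fair forward for the remaining 9 months: F = S·e^((r + u)·T), (r + u) = 0.0318 + 0.0032 = 0.0350
F = 9.846 · e^(0.0350 × 9/12) = 9.846 × 1.026598 = 10.1079
Value of long forward = (F − K)·e^(−rT) = (10.1079 − 9.928) · e^(−0.0318·9/12)
= 0.1799 × 0.976432 = 0.176
Short position value = −(long value) = -$0.176

-$0.176 per bushel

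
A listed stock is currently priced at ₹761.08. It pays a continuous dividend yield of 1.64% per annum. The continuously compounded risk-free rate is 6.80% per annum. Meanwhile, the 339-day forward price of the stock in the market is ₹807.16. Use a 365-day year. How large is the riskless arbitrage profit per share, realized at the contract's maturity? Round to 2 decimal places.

₹8.72 per share

Fair forward: F* = S·e^(carry·T), with carry = (r − q) = 0.0680 − 0.0164 = 0.0516
F* = 761.08 · e^(0.0516 × 339/365) = 761.08 · e^0.047924 = 761.08 × 1.049091 = ₹798.4422
Market ₹807.16 > fair ₹798.4422: forward overpriced → cash-and-carry (buy spot, short the forward).
At maturity, profit = |F_mkt − F*| = |807.16 − 798.4422| = ₹8.72 per share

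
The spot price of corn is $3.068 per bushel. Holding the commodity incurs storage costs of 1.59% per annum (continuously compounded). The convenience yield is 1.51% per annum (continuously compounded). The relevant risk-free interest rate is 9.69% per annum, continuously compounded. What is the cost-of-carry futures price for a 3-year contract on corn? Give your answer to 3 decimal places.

$4.113 per bushel

Net carry = r + u − y = 0.0969 + 0.0159 − 0.0151 = 0.0977
F = S·e^((r+u−y)T) = 3.068 · e^(0.0977 × 3) = 3.068 · e^0.293100
= 3.068 × 1.340577 = $4.113 per bushel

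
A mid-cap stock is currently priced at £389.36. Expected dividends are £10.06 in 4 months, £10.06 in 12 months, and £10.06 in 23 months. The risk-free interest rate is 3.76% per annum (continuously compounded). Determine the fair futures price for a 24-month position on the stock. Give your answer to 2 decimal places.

£388.52

PV(dividends) I = 10.06·e^(−0.0376·4/12) + 10.06·e^(−0.0376·12/12) + 10.06·e^(−0.0376·23/12)
I = 9.9347 + 9.6888 + 9.3605 = 28.9840
F = (S − I)·e^(rT) = (389.36 − 28.9840) · e^(0.0376·24/12)
= 360.3760 · e^0.075200 = 360.3760 × 1.078100 = £388.52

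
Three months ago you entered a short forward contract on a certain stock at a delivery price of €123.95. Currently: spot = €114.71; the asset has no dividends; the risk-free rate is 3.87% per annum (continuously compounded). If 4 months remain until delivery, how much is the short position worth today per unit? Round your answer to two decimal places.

Current fair forward for the remaining 4 months: F = S·e^(r·T), r = 0.0387
F = 114.71 · e^(0.0387 × 4/12) = 114.71 × 1.012984 = 116.1994
Value of long forward = (F − K)·e^(−rT) = (116.1994 − 123.95) · e^(−0.0387·4/12)
= -7.7506 × 0.987183 = -7.65
Short position value = −(long value) = €7.65

€7.65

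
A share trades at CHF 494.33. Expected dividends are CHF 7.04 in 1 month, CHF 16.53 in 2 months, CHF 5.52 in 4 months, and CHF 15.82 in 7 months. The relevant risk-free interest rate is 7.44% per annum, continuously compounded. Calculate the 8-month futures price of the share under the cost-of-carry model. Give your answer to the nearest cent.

PV(dividends) I = 7.04·e^(−0.0744·1/12) + 16.53·e^(−0.0744·2/12) + 5.52·e^(−0.0744·4/12) + 15.82·e^(−0.0744·7/12)
I = 6.9965 + 16.3263 + 5.3848 + 15.1481 = 43.8557
F = (S − I)·e^(rT) = (494.33 − 43.8557) · e^(0.0744·8/12)
= 450.4743 · e^0.049600 = 450.4743 × 1.050851 = CHF 473.38

CHF 473.38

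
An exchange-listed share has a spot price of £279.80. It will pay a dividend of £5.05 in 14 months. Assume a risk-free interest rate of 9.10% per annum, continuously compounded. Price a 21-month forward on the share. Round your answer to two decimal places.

PV(dividends) I = 5.05·e^(−0.0910·14/12)
I = 4.5413
F = (S − I)·e^(rT) = (279.80 − 4.5413) · e^(0.0910·21/12)
= 275.2587 · e^0.159250 = 275.2587 × 1.172631 = £322.78

£322.78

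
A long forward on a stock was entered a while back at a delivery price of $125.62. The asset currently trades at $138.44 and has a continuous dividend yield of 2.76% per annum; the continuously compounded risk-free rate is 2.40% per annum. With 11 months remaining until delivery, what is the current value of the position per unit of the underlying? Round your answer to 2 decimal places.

Current fair forward for the remaining 11 months: F = S·e^((r − q)·T), (r − q) = 0.0240 − 0.0276 = -0.0036
F = 138.44 · e^(-0.0036 × 11/12) = 138.44 × 0.996705 = 137.9838
Value of long forward = (F − K)·e^(−rT) = (137.9838 − 125.62) · e^(−0.0240·11/12)
= 12.3638 × 0.978240 = 12.09

$12.09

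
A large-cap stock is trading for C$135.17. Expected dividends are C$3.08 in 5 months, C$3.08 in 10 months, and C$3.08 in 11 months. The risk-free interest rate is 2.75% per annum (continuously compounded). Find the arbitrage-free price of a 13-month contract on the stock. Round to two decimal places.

PV(dividends) I = 3.08·e^(−0.0275·5/12) + 3.08·e^(−0.0275·10/12) + 3.08·e^(−0.0275·11/12)
I = 3.0449 + 3.0102 + 3.0033 = 9.0584
F = (S − I)·e^(rT) = (135.17 − 9.0584) · e^(0.0275·13/12)
= 126.1116 · e^0.029792 = 126.1116 × 1.030240 = C$129.93

C$129.93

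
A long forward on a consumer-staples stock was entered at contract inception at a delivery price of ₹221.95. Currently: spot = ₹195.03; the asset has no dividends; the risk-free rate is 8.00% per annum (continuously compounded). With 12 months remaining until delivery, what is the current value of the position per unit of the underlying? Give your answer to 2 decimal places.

Current fair forward for the remaining 12 months: F = S·e^(r·T), r = 0.0800
F = 195.03 · e^(0.0800 × 12/12) = 195.03 × 1.083287 = 211.2735
Value of long forward = (F − K)·e^(−rT) = (211.2735 − 221.95) · e^(−0.0800·12/12)
= -10.6765 × 0.923116 = -9.86

-₹9.86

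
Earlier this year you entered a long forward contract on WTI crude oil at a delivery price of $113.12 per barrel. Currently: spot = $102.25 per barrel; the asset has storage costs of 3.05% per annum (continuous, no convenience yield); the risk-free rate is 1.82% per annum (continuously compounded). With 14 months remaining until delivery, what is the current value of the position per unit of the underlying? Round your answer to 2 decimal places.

Current fair forward for the remaining 14 months: F = S·e^((r + u)·T), (r + u) = 0.0182 + 0.0305 = 0.0487
F = 102.25 · e^(0.0487 × 14/12) = 102.25 × 1.058462 = 108.2277
Value of long forward = (F − K)·e^(−rT) = (108.2277 − 113.12) · e^(−0.0182·14/12)
= -4.8923 × 0.978991 = -4.79

-$4.79 per barrel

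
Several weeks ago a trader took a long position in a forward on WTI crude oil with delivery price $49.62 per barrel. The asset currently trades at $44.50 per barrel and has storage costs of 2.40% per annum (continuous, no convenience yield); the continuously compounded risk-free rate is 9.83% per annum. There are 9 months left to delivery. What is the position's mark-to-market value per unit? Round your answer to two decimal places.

Current fair forward for the remaining 9 months: F = S·e^((r + u)·T), (r + u) = 0.0983 + 0.0240 = 0.1223
F = 44.50 · e^(0.1223 × 9/12) = 44.50 × 1.096063 = 48.7748
Value of long forward = (F − K)·e^(−rT) = (48.7748 − 49.62) · e^(−0.0983·9/12)
= -0.8452 × 0.928927 = -0.79

-$0.79 per barrel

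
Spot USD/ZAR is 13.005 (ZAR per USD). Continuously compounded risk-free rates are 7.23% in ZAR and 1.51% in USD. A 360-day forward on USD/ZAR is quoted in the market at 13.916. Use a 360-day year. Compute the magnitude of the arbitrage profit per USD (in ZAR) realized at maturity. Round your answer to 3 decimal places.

0.145 per USD (in ZAR)

Fair forward: F* = S·e^(carry·T), with carry = (r_ZAR − r_USD) = 0.0723 − 0.0151 = 0.0572
F* = 13.005 · e^(0.0572 × 360/360) = 13.005 · e^0.057200 = 13.005 × 1.058868 = 13.7706
Market 13.916 > fair 13.7706: forward overpriced → cash-and-carry (buy spot, short the forward).
At maturity, profit = |F_mkt − F*| = |13.916 − 13.7706| = 0.145 per USD (in ZAR)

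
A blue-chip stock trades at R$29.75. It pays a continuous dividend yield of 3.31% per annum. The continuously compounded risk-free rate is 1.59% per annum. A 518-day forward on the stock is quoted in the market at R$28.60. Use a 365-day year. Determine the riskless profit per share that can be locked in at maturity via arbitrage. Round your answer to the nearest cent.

Fair forward: F* = S·e^(carry·T), with carry = (r − q) = 0.0159 − 0.0331 = -0.0172
F* = 29.75 · e^(-0.0172 × 518/365) = 29.75 · e^-0.024410 = 29.75 × 0.975886 = R$29.0326
Market R$28.60 < fair R$29.0326: forward underpriced → reverse cash-and-carry (short spot, go long the forward).
At maturity, profit = |F_mkt − F*| = |28.60 − 29.0326| = R$0.43 per share

R$0.43 per share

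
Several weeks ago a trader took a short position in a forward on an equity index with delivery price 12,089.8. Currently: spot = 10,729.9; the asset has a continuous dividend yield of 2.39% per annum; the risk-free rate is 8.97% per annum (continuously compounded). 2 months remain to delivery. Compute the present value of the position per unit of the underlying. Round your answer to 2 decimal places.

Current fair forward for the remaining 2 months: F = S·e^((r − q)·T), (r − q) = 0.0897 − 0.0239 = 0.0658
F = 10729.9 · e^(0.0658 × 2/12) = 10729.9 × 1.01102702 = 10848.2188
Value of long forward = (F − K)·e^(−rT) = (10848.2188 − 12089.8) · e^(−0.0897·2/12)
= -1241.5812 × 0.98516120 = -1223.16
Short position value = −(long value) = 1223.16

1223.16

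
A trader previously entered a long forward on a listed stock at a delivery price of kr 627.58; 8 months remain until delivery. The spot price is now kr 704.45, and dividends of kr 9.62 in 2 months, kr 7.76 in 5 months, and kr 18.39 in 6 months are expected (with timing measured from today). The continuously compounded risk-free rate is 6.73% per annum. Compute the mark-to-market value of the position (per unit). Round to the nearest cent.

kr 69.57

PV(remaining dividends) I = 9.62·e^(−0.0673·2/12) + 7.76·e^(−0.0673·5/12) + 18.39·e^(−0.0673·6/12) = 34.8396
Current forward F = (S − I)·e^(rT) = (704.45 − 34.8396)·e^(0.0673·8/12) = 669.6104 × 1.045888 = 700.3375
Value (long) = (F − K)·e^(−rT) = (700.3375 − 627.58) × 0.956125 = 69.5653
Value = kr 69.57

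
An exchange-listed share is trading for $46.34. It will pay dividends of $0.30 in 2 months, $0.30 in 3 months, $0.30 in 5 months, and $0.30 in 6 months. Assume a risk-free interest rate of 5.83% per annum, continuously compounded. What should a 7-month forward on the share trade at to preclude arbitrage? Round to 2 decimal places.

$46.73

PV(dividends) I = 0.30·e^(−0.0583·2/12) + 0.30·e^(−0.0583·3/12) + 0.30·e^(−0.0583·5/12) + 0.30·e^(−0.0583·6/12)
I = 0.2971 + 0.2957 + 0.2928 + 0.2914 = 1.1770
F = (S − I)·e^(rT) = (46.34 − 1.1770) · e^(0.0583·7/12)
= 45.1630 · e^0.034008 = 45.1630 × 1.034593 = $46.73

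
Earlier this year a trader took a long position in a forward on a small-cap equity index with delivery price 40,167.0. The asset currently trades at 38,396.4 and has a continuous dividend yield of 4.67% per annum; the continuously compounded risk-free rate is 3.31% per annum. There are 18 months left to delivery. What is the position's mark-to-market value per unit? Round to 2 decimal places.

-2422.63

Current fair forward for the remaining 18 months: F = S·e^((r − q)·T), (r − q) = 0.0331 − 0.0467 = -0.0136
F = 38396.4 · e^(-0.0136 × 18/12) = 38396.4 × 0.97980667 = 37621.0488
Value of long forward = (F − K)·e^(−rT) = (37621.0488 − 40167.0) · e^(−0.0331·18/12)
= -2545.9512 × 0.95156241 = -2422.63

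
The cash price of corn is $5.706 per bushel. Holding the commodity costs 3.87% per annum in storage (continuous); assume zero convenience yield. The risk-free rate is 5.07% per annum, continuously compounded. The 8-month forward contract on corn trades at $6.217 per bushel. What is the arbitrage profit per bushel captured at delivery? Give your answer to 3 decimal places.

$0.161 per bushel

Fair forward: F* = S·e^(carry·T), with carry = (r + u) = 0.0507 + 0.0387 = 0.0894
F* = 5.706 · e^(0.0894 × 8/12) = 5.706 · e^0.059600 = 5.706 × 1.061412 = $6.0564
Market $6.217 > fair $6.0564: forward overpriced → cash-and-carry (buy spot, short the forward).
At maturity, profit = |F_mkt − F*| = |6.217 − 6.0564| = $0.161 per bushel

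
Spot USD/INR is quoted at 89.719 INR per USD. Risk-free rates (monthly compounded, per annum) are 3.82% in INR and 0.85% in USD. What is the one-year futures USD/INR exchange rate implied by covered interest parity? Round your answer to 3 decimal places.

By covered interest parity, F = S · (1+r_INR/12)^(12T) / (1+r_USD/12)^(12T)
= 89.719 × 1.038876 / 1.008533 = 89.719 × 1.030086
F = 92.418 INR per USD

92.418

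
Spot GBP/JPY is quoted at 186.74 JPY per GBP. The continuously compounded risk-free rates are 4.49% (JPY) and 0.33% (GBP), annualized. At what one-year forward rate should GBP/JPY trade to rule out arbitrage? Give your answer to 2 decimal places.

F = S·e^((r_JPY − r_GBP)T) = 186.74 · e^((0.0449 − 0.0033) × 12/12)
= 186.74 · e^0.041600 = 186.74 × 1.042477
F = 194.67 JPY per GBP

194.67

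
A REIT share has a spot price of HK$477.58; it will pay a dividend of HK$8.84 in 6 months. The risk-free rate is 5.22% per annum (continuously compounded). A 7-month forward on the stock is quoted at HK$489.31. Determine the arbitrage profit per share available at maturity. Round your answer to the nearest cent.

PV(dividends) I = 8.84·e^(−0.0522·6/12) = 8.6123
Fair forward F* = (S − I)·e^(rT) = (477.58 − 8.6123)·e^0.030450 = 468.9677 × 1.030918 = 483.4672
Market HK$489.31 > fair 483.4672: forward overpriced → cash-and-carry (borrow at r, buy the stock and collect the dividends, short the forward).
Profit at T = |F_mkt − F*| = |489.31 − 483.4672| = HK$5.84 per share

HK$5.84 per share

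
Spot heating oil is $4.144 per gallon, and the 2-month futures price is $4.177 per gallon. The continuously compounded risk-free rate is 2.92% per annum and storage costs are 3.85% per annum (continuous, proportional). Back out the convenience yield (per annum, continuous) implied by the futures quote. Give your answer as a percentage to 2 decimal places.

2.01%

F = S·e^((r+u−y)T) ⇒ (r+u−y) = ln(F/S)/T
ln(4.177/4.144) = 0.007932; /T ⇒ 0.047592
y = r + u − ln(F/S)/T = 0.0292 + 0.0385 − 0.047592 = 0.020108
y = 2.01%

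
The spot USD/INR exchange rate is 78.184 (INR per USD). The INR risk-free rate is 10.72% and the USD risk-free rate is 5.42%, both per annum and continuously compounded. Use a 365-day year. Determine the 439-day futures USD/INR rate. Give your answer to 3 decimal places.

F = S·e^((r_INR − r_USD)T) = 78.184 · e^((0.1072 − 0.0542) × 439/365)
= 78.184 · e^0.063745 = 78.184 × 1.065821
F = 83.330 INR per USD

83.330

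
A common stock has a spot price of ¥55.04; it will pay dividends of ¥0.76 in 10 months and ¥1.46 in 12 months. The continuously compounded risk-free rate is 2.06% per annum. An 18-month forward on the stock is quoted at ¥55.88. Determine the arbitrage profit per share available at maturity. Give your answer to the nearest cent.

¥1.36 per share

PV(dividends) I = 0.76·e^(−0.0206·10/12) + 1.46·e^(−0.0206·12/12) = 2.1773
Fair forward F* = (S − I)·e^(rT) = (55.04 − 2.1773)·e^0.030900 = 52.8627 × 1.031382 = 54.5216
Market ¥55.88 > fair 54.5216: forward overpriced → cash-and-carry (borrow at r, buy the stock and collect the dividends, short the forward).
Profit at T = |F_mkt − F*| = |55.88 − 54.5216| = ¥1.36 per share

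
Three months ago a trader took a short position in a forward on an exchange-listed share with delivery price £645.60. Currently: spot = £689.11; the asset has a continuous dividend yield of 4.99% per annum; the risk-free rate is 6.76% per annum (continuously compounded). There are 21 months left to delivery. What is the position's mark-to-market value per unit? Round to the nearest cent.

-£57.92

Current fair forward for the remaining 21 months: F = S·e^((r − q)·T), (r − q) = 0.0676 − 0.0499 = 0.0177
F = 689.11 · e^(0.0177 × 21/12) = 689.11 × 1.031460 = 710.7894
Value of long forward = (F − K)·e^(−rT) = (710.7894 − 645.60) · e^(−0.0676·21/12)
= 65.1894 × 0.888429 = 57.92
Short position value = −(long value) = -£57.92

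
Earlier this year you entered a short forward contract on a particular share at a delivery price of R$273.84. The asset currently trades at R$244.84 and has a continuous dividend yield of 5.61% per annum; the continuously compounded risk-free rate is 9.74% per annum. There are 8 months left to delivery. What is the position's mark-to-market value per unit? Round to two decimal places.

Current fair forward for the remaining 8 months: F = S·e^((r − q)·T), (r − q) = 0.0974 − 0.0561 = 0.0413
F = 244.84 · e^(0.0413 × 8/12) = 244.84 × 1.027916 = 251.6750
Value of long forward = (F − K)·e^(−rT) = (251.6750 − 273.84) · e^(−0.0974·8/12)
= -22.1650 × 0.937130 = -20.77
Short position value = −(long value) = R$20.77

R$20.77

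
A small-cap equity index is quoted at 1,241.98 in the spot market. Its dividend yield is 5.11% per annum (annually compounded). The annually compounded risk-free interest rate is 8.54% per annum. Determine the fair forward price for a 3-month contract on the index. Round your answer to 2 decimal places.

1,251.99

F = S · (1+r)^T / (1+q)^T
= 1241.98 × 1.02069845 / 1.01253725 = 1241.98 × 1.00806015
F = 1,251.99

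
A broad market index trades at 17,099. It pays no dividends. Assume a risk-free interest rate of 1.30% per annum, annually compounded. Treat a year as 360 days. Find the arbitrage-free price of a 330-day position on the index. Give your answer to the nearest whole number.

F = S · (1+r)^T
= 17099 × 1.011910
F = 17,303

17,303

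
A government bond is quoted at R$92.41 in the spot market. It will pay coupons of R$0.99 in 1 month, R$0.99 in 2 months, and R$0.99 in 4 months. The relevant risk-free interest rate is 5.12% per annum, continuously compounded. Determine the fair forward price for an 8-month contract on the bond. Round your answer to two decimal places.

PV(coupons) I = 0.99·e^(−0.0512·1/12) + 0.99·e^(−0.0512·2/12) + 0.99·e^(−0.0512·4/12)
I = 0.9858 + 0.9816 + 0.9732 = 2.9406
F = (S − I)·e^(rT) = (92.41 − 2.9406) · e^(0.0512·8/12)
= 89.4694 · e^0.034133 = 89.4694 × 1.034722 = R$92.58

R$92.58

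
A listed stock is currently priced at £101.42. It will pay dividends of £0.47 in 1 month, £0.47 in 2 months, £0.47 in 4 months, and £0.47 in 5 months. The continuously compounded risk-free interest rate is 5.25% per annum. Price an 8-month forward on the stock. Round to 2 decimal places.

£103.11

PV(dividends) I = 0.47·e^(−0.0525·1/12) + 0.47·e^(−0.0525·2/12) + 0.47·e^(−0.0525·4/12) + 0.47·e^(−0.0525·5/12)
I = 0.4679 + 0.4659 + 0.4618 + 0.4598 = 1.8554
F = (S − I)·e^(rT) = (101.42 − 1.8554) · e^(0.0525·8/12)
= 99.5646 · e^0.035000 = 99.5646 × 1.035620 = £103.11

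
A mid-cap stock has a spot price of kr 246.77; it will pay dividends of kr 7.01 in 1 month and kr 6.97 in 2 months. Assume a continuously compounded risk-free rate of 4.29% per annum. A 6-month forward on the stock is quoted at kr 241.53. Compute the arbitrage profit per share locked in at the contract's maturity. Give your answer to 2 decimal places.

PV(dividends) I = 7.01·e^(−0.0429·1/12) + 6.97·e^(−0.0429·2/12) = 13.9053
Fair forward F* = (S − I)·e^(rT) = (246.77 − 13.9053)·e^0.021450 = 232.8647 × 1.021682 = 237.9137
Market kr 241.53 > fair 237.9137: forward overpriced → cash-and-carry (borrow at r, buy the stock and collect the dividends, short the forward).
Profit at T = |F_mkt − F*| = |241.53 − 237.9137| = kr 3.62 per share

kr 3.62 per share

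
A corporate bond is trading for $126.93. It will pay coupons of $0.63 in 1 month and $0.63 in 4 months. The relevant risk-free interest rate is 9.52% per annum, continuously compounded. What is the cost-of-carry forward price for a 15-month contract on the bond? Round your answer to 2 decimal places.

PV(coupons) I = 0.63·e^(−0.0952·1/12) + 0.63·e^(−0.0952·4/12)
I = 0.6250 + 0.6103 = 1.2353
F = (S − I)·e^(rT) = (126.93 − 1.2353) · e^(0.0952·15/12)
= 125.6947 · e^0.119000 = 125.6947 × 1.126370 = $141.58

$141.58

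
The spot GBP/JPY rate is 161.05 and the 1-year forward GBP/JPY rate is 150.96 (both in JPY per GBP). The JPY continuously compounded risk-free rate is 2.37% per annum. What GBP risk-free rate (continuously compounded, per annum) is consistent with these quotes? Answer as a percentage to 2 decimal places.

F = S·e^((r_JPY − r_GBP)T) ⇒ r_GBP = r_JPY − ln(F/S)/T
ln(150.96/161.05) = -0.064700; /(1) = -0.064700
r_GBP = 0.0237 + 0.064700 = 0.088400
r_GBP = 8.84%

8.84%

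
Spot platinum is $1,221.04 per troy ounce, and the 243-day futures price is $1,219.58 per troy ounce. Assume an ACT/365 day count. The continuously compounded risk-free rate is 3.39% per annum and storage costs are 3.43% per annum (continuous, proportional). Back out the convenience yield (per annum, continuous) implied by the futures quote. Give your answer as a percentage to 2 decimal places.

F = S·e^((r+u−y)T) ⇒ (r+u−y) = ln(F/S)/T
ln(1219.58/1221.04) = -0.001196; /T ⇒ -0.001796
y = r + u − ln(F/S)/T = 0.0339 + 0.0343 + 0.001796 = 0.069996
y = 7.00%

7.00%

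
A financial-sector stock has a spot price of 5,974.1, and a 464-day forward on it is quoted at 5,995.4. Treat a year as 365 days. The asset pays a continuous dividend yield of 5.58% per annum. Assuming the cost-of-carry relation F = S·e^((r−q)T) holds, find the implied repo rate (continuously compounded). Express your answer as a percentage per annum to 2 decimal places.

5.86%

From F = S·e^((r−q)T): (r − q) = ln(F/S)/T
ln(5995.4/5974.1) = ln(1.003565) = 0.003559
(r − q) = 0.003559 / (464/365) = 0.002800
r = ln(F/S)/T + q = 0.002800 + 0.0558 = 0.058600
r = 5.86%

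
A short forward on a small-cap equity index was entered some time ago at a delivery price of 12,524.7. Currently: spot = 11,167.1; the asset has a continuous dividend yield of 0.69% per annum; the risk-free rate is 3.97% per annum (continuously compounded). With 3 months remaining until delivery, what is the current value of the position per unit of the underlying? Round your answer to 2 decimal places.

Current fair forward for the remaining 3 months: F = S·e^((r − q)·T), (r − q) = 0.0397 − 0.0069 = 0.0328
F = 11167.1 · e^(0.0328 × 3/12) = 11167.1 × 1.00823371 = 11259.0467
Value of long forward = (F − K)·e^(−rT) = (11259.0467 − 12524.7) · e^(−0.0397·3/12)
= -1265.6533 × 0.99012409 = -1253.15
Short position value = −(long value) = 1253.15

1253.15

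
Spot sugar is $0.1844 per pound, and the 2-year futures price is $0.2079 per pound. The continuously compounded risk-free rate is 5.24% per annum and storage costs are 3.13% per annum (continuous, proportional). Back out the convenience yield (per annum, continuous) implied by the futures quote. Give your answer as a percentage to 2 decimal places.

2.37%

F = S·e^((r+u−y)T) ⇒ (r+u−y) = ln(F/S)/T
ln(0.2079/0.1844) = 0.119950; /T ⇒ 0.059975
y = r + u − ln(F/S)/T = 0.0524 + 0.0313 − 0.059975 = 0.023725
y = 2.37%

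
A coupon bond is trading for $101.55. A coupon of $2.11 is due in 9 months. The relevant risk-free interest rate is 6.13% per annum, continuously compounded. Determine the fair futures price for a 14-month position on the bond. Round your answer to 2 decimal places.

$106.91

PV(coupons) I = 2.11·e^(−0.0613·9/12)
I = 2.0152
F = (S − I)·e^(rT) = (101.55 − 2.0152) · e^(0.0613·14/12)
= 99.5348 · e^0.071517 = 99.5348 × 1.074136 = $106.91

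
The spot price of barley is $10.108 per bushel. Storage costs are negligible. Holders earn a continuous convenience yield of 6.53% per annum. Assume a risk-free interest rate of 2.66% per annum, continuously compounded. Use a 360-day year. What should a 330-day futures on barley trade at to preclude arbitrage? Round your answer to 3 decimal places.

Net carry = r + u − y = 0.0266 + 0.0000 − 0.0653 = -0.0387
F = S·e^((r+u−y)T) = 10.108 · e^(-0.0387 × 330/360) = 10.108 · e^-0.035475
= 10.108 × 0.965147 = $9.756 per bushel

$9.756 per bushel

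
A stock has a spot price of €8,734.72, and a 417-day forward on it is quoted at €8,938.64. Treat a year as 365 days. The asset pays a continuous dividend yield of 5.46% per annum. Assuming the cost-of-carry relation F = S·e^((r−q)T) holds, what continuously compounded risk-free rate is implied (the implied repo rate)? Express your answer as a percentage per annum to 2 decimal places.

From F = S·e^((r−q)T): (r − q) = ln(F/S)/T
ln(8938.64/8734.72) = ln(1.023346) = 0.023078
(r − q) = 0.023078 / (417/365) = 0.020200
r = ln(F/S)/T + q = 0.020200 + 0.0546 = 0.074800
r = 7.48%

7.48%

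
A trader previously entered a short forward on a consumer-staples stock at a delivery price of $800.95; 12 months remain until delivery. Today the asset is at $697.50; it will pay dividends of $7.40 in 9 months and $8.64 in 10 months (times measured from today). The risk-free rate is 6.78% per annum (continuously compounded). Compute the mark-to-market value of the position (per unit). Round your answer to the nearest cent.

PV(remaining dividends) I = 7.40·e^(−0.0678·9/12) + 8.64·e^(−0.0678·10/12) = 15.1985
Current forward F = (S − I)·e^(rT) = (697.50 − 15.1985)·e^(0.0678·12/12) = 682.3015 × 1.070151 = 730.1656
Value (long) = (F − K)·e^(−rT) = (730.1656 − 800.95) × 0.934447 = -66.1443
Short position value = −(long value) = $66.14

$66.14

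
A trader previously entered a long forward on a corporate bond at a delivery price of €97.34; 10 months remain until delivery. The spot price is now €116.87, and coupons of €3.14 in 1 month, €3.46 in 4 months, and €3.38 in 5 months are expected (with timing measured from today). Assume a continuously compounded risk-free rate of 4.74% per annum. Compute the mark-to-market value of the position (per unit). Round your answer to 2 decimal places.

€13.45

PV(remaining coupons) I = 3.14·e^(−0.0474·1/12) + 3.46·e^(−0.0474·4/12) + 3.38·e^(−0.0474·5/12) = 9.8473
Current forward F = (S − I)·e^(rT) = (116.87 − 9.8473)·e^(0.0474·10/12) = 107.0227 × 1.040290 = 111.3346
Value (long) = (F − K)·e^(−rT) = (111.3346 − 97.34) × 0.961270 = 13.4526
Value = €13.45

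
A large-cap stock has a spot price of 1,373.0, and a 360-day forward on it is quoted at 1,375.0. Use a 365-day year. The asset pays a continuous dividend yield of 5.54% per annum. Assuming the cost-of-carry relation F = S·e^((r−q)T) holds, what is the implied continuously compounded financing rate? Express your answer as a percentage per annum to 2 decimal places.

From F = S·e^((r−q)T): (r − q) = ln(F/S)/T
ln(1375.0/1373.0) = ln(1.001457) = 0.001456
(r − q) = 0.001456 / (360/365) = 0.001476
r = ln(F/S)/T + q = 0.001476 + 0.0554 = 0.056876
r = 5.69%

5.69%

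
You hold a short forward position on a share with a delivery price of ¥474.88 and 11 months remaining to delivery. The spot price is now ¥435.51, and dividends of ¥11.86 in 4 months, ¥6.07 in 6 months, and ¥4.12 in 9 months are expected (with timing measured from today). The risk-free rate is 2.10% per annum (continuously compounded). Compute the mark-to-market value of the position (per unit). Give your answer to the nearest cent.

PV(remaining dividends) I = 11.86·e^(−0.0210·4/12) + 6.07·e^(−0.0210·6/12) + 4.12·e^(−0.0210·9/12) = 21.8395
Current forward F = (S − I)·e^(rT) = (435.51 − 21.8395)·e^(0.0210·11/12) = 413.6705 × 1.019436 = 421.7106
Value (long) = (F − K)·e^(−rT) = (421.7106 − 474.88) × 0.980934 = -52.1557
Short position value = −(long value) = ¥52.16

¥52.16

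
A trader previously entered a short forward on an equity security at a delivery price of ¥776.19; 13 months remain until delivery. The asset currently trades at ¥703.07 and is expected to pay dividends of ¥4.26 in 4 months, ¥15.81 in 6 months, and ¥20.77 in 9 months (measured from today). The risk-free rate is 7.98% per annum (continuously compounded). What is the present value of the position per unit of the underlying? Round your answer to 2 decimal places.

PV(remaining dividends) I = 4.26·e^(−0.0798·4/12) + 15.81·e^(−0.0798·6/12) + 20.77·e^(−0.0798·9/12) = 38.9032
Current forward F = (S − I)·e^(rT) = (703.07 − 38.9032)·e^(0.0798·13/12) = 664.1668 × 1.090297 = 724.1391
Value (long) = (F − K)·e^(−rT) = (724.1391 − 776.19) × 0.917181 = -47.7401
Short position value = −(long value) = ¥47.74

¥47.74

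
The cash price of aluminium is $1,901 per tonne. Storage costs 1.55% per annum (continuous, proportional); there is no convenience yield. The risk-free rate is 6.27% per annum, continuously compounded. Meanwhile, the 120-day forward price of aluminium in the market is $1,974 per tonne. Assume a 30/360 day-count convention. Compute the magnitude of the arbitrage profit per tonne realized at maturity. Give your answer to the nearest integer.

Fair forward: F* = S·e^(carry·T), with carry = (r + u) = 0.0627 + 0.0155 = 0.0782
F* = 1901 · e^(0.0782 × 120/360) = 1901 · e^0.026067 = 1901 × 1.026410 = $1951.2054
Market $1974 > fair $1951.2054: forward overpriced → cash-and-carry (buy spot, short the forward).
At maturity, profit = |F_mkt − F*| = |1974 − 1951.2054| = $23 per tonne

$23 per tonne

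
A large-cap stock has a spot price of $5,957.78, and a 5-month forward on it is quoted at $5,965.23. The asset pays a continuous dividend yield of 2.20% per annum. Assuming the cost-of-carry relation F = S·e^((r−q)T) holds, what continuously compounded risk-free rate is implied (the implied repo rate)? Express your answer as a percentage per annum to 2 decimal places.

From F = S·e^((r−q)T): (r − q) = ln(F/S)/T
ln(5965.23/5957.78) = ln(1.001250) = 0.001249
(r − q) = 0.001249 / (5/12) = 0.002998
r = ln(F/S)/T + q = 0.002998 + 0.0220 = 0.024998
r = 2.50%

2.50%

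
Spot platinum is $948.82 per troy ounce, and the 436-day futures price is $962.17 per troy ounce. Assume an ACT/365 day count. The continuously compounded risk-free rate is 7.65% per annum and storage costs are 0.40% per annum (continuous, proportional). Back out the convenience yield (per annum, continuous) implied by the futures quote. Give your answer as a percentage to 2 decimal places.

F = S·e^((r+u−y)T) ⇒ (r+u−y) = ln(F/S)/T
ln(962.17/948.82) = 0.013972; /T ⇒ 0.011697
y = r + u − ln(F/S)/T = 0.0765 + 0.0040 − 0.011697 = 0.068803
y = 6.88%

6.88%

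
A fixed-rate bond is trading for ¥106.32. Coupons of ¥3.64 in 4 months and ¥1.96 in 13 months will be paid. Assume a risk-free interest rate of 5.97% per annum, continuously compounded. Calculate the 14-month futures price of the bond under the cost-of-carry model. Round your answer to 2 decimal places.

¥108.19

PV(coupons) I = 3.64·e^(−0.0597·4/12) + 1.96·e^(−0.0597·13/12)
I = 3.5683 + 1.8372 = 5.4055
F = (S − I)·e^(rT) = (106.32 − 5.4055) · e^(0.0597·14/12)
= 100.9145 · e^0.069650 = 100.9145 × 1.072133 = ¥108.19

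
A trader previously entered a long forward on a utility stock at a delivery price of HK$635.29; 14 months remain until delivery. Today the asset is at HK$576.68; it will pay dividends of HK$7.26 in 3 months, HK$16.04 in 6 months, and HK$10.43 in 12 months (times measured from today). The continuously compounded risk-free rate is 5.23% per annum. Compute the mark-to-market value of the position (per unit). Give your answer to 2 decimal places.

PV(remaining dividends) I = 7.26·e^(−0.0523·3/12) + 16.04·e^(−0.0523·6/12) + 10.43·e^(−0.0523·12/12) = 32.6902
Current forward F = (S − I)·e^(rT) = (576.68 − 32.6902)·e^(0.0523·14/12) = 543.9898 × 1.062917 = 578.2160
Value (long) = (F − K)·e^(−rT) = (578.2160 − 635.29) × 0.940808 = -53.6957
Value = -HK$53.70

-HK$53.70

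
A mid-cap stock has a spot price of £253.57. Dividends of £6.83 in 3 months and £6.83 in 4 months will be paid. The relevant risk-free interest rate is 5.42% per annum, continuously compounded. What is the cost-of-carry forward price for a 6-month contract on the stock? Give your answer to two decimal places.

£246.72

PV(dividends) I = 6.83·e^(−0.0542·3/12) + 6.83·e^(−0.0542·4/12)
I = 6.7381 + 6.7077 = 13.4458
F = (S − I)·e^(rT) = (253.57 − 13.4458) · e^(0.0542·6/12)
= 240.1242 · e^0.027100 = 240.1242 × 1.027471 = £246.72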